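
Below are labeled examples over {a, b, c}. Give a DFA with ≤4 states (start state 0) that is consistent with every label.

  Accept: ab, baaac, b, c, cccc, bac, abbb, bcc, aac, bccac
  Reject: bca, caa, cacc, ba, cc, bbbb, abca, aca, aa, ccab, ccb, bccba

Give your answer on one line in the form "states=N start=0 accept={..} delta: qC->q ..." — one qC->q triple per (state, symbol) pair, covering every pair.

Grow the machine one transition at a time. Run the examples from 0; the earliest place one falls off (shortest prefix, ties alphabetical) gets sent to the lowest-numbered state that keeps every Accept/Reject pair distinguishable — a pair clashes when both reach the same state with identical unread suffix — and to a fresh state only if none does.
a: 0a undefined. 0a->0: ok.
b: 0b undefined. 0b->0: no, ab/ba meet in 0. Open state 1: 0b->1.
c: 0c undefined. 0c->0: no, ab/ccab meet in 1. 0c->1: ok.
ba: 1a undefined. 1a->0: ok.
bb: 1b undefined. 1b->0: ok.
bc: 1c undefined. 1c->0: no, ab/ccab meet in 1. 1c->1: no, ab/cacc meet in 1. Open state 2: 1c->2.
bca: 2a undefined. 2a->0: no, ab/ccab meet in 1. 2a->1: no, ab/bca meet in 1. 2a->2: ok.
bcc: 2c undefined. 2c->0: no, bcc/caa meet in 0. 2c->1: no, cccc/bca meet in 2. 2c->2: no, cccc/bca meet in 2. Open state 3: 2c->3.
ccb: 2b undefined. 2b->0: ok.
bcca: 3a undefined. 3a->0: ok.
bccb: 3b undefined. 3b->0: ok.
cccc: 3c undefined. 3c->0: no, cccc/caa meet in 0. 3c->1: ok.
All examples now run through 4 states with every (state, symbol) defined. Accept strings end in {1,3}, Reject strings end in {0,2}; accept={1,3}.

states=4 start=0 accept={1,3} delta: 0a->0 0b->1 0c->1 1a->0 1b->0 1c->2 2a->2 2b->0 2c->3 3a->0 3b->0 3c->1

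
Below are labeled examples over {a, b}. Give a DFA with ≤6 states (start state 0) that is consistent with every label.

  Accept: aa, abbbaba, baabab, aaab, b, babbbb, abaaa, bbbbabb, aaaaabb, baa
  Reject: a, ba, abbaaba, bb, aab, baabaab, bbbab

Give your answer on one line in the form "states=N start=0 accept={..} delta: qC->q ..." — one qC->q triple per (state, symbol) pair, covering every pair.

Grow the machine one transition at a time. Run the examples from 0; the earliest place one falls off (shortest prefix, ties alphabetical) gets sent to the lowest-numbered state that keeps every Accept/Reject pair distinguishable — a pair clashes when both reach the same state with identical unread suffix — and to a fresh state only if none does.
a: 0a undefined. 0a->0: no, aa/a meet in 0. Open state 1: 0a->1.
b: 0b undefined. 0b->0: no, b/bb meet in 0. 0b->1: no, aa/ba meet in 1 with "a" left. Open state 2: 0b->2.
aa: 1a undefined. 1a->0: no, b/aab meet in 2. 1a->1: no, aa/a meet in 1. 1a->2: ok.
ab: 1b undefined. 1b->0: no, abaaa/ba meet in 2 with "a" left. 1b->1: ok.
ba: 2a undefined. 2a->0: no, aa/baabaab meet in 2. 2a->1: no, aa/abbaaba meet in 2. 2a->2: no, aa/ba meet in 2. Open state 3: 2a->3.
bb: 2b undefined. 2b->0: no, abbbaba/a meet in 1. 2b->1: no, bbbbabb/a meet in 1. 2b->2: no, aa/bb meet in 2. 2b->3: ok.
baa: 3a undefined. 3a->0: no, aa/baabaab meet in 2. 3a->1: no, abbbaba/a meet in 1. 3a->2: no, baabab/ba meet in 3. 3a->3: no, abbbaba/ba meet in 3. Open state 4: 3a->4.
bab: 3b undefined. 3b->0: ok.
baab: 4b undefined. 4b->0: no, baabab/a meet in 1. 4b->1: no, baabab/ba meet in 3. 4b->2: no, aa/baabaab meet in 2. 4b->3: no, baabab/ba meet in 3. 4b->4: ok.
aaaaa: 4a undefined. 4a->0: no, aaaaabb/ba meet in 3. 4a->1: no, baabab/a meet in 1. 4a->2: no, baabab/ba meet in 3. 4a->3: no, abbbaba/baabaab meet in 4. 4a->4: no, abbbaba/baabaab meet in 4. Open state 5: 4a->5.
aaaaab: 5b undefined. 5b->0: ok.
baabaa: 5a undefined. 5a->0: no, aa/baabaab meet in 2. 5a->1: ok.
All examples now run through 6 states with every (state, symbol) defined. Accept strings end in {0,2,4}, Reject strings end in {1,3}; accept={0,2,4}.

states=6 start=0 accept={0,2,4} delta: 0a->1 0b->2 1a->2 1b->1 2a->3 2b->3 3a->4 3b->0 4a->5 4b->4 5a->1 5b->0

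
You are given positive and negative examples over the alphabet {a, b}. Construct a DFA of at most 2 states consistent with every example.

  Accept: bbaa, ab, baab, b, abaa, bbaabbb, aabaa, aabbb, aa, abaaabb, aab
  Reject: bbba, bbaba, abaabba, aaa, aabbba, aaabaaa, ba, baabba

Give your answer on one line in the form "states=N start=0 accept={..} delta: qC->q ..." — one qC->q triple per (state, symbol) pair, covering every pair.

states=2 start=0 accept={0} delta: 0a->1 0b->0 1a->0 1b->0

Fold the examples into a partial DFA from state 0: repeatedly fix the first undefined (state, symbol) met by the shortest-then-alphabetical prefix, trying targets in increasing order and rejecting any under which an Accept and a Reject string meet in one state with the same remainder; add a state when all current targets are rejected. Accepting states are where Accept strings end.
a: 0a undefined. 0a->0: no, aa/aaa meet in 0. Open state 1: 0a->1.
b: 0b undefined. 0b->0: ok.
aa: 1a undefined. 1a->0: ok.
ab: 1b undefined. 1b->0: ok.
All examples now run through 2 states with every (state, symbol) defined. Accept strings end in {0}, Reject strings end in {1}; accept={0}.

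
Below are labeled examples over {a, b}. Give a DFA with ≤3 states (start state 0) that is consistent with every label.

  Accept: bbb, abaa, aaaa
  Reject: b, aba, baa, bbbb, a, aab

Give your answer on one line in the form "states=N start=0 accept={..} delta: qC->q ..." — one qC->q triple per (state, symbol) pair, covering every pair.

states=3 start=0 accept={0} delta: 0a->1 0b->1 1a->0 1b->2 2a->1 2b->0

State merging on the prefix tree: take the shortest (then alphabetical) example prefix whose next move is undefined and point that move at state 0, else 1, else 2, ...; a target is out if some Accept/Reject pair would then sit in one state with the same input left (inseparable). If every existing state is out, open a new one.
a: 0a undefined. 0a->0: no, abaa/baa meet in 0 with "baa" left. Open state 1: 0a->1.
b: 0b undefined. 0b->0: no, bbb/b meet in 0. 0b->1: ok.
aa: 1a undefined. 1a->0: ok.
ab: 1b undefined. 1b->0: no, bbb/b meet in 1. 1b->1: no, bbb/b meet in 1. Open state 2: 1b->2.
aba: 2a undefined. 2a->0: no, abaa/b meet in 1. 2a->1: ok.
bbb: 2b undefined. 2b->0: ok.
All examples now run through 3 states with every (state, symbol) defined. Accept strings end in {0}, Reject strings end in {1}; accept={0}.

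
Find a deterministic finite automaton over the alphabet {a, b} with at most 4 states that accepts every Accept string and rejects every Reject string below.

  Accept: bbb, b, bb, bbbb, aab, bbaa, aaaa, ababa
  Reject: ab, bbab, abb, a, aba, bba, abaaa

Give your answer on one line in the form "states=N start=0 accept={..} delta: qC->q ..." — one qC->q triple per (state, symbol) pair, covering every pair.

Fold the examples into a partial DFA from state 0: repeatedly fix the first undefined (state, symbol) met by the shortest-then-alphabetical prefix, trying targets in increasing order and rejecting any under which an Accept and a Reject string meet in one state with the same remainder; add a state when all current targets are rejected. Accepting states are where Accept strings end.
a: 0a undefined. 0a->0: no, b/ab meet in 0 with "b" left. Open state 1: 0a->1.
b: 0b undefined. 0b->0: ok.
aa: 1a undefined. 1a->0: ok.
ab: 1b undefined. 1b->0: no, bbb/ab meet in 0. 1b->1: no, bbb/aba meet in 0. Open state 2: 1b->2.
aba: 2a undefined. 2a->0: no, bbb/aba meet in 0. 2a->1: no, ababa/a meet in 1. 2a->2: ok.
abb: 2b undefined. 2b->0: no, bbb/abb meet in 0. 2b->1: ok.
All examples now run through 3 states with every (state, symbol) defined. Accept strings end in {0}, Reject strings end in {1,2}; accept={0}.

states=3 start=0 accept={0} delta: 0a->1 0b->0 1a->0 1b->2 2a->2 2b->1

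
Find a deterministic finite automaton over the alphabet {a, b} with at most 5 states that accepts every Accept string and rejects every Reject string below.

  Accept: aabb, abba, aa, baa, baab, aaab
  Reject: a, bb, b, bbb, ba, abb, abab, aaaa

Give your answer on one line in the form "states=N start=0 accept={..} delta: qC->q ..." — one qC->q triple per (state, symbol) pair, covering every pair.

states=5 start=0 accept={2} delta: 0a->1 0b->0 1a->2 1b->3 2a->4 2b->2 3a->0 3b->1 4a->0 4b->2

Grow the machine one transition at a time. Run the examples from 0; the earliest place one falls off (shortest prefix, ties alphabetical) gets sent to the lowest-numbered state that keeps every Accept/Reject pair distinguishable — a pair clashes when both reach the same state with identical unread suffix — and to a fresh state only if none does.
a: 0a undefined. 0a->0: no, aabb/bb meet in 0 with "bb" left. Open state 1: 0a->1.
b: 0b undefined. 0b->0: ok.
aa: 1a undefined. 1a->0: no, aabb/bb meet in 0. 1a->1: no, aabb/abb meet in 1 with "bb" left. Open state 2: 1a->2.
ab: 1b undefined. 1b->0: no, abba/a meet in 1. 1b->1: no, baab/abab meet in 2 with "b" left. 1b->2: no, baab/abb meet in 2 with "b" left. Open state 3: 1b->3.
aaa: 2a undefined. 2a->0: no, aaab/bb meet in 0. 2a->1: no, aa/aaaa meet in 2. 2a->2: no, aa/aaaa meet in 2. 2a->3: no, aaab/abb meet in 3 with "b" left. Open state 4: 2a->4.
aab: 2b undefined. 2b->0: no, aabb/bb meet in 0. 2b->1: no, baab/a meet in 1. 2b->2: ok.
aba: 3a undefined. 3a->0: ok.
abb: 3b undefined. 3b->0: no, abba/a meet in 1. 3b->1: ok.
aaaa: 4a undefined. 4a->0: ok.
aaab: 4b undefined. 4b->0: no, aaab/bb meet in 0. 4b->1: no, aaab/a meet in 1. 4b->2: ok.
All examples now run through 5 states with every (state, symbol) defined. Accept strings end in {2}, Reject strings end in {0,1}; accept={2}.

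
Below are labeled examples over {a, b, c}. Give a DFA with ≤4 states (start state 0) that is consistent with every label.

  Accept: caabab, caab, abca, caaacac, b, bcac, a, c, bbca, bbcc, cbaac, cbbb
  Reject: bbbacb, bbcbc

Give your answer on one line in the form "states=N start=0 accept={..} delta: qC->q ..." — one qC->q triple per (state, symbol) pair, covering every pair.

states=3 start=0 accept={0,1} delta: 0a->0 0b->0 0c->1 1a->0 1b->2 1c->0 2a->0 2b->0 2c->2

State merging on the prefix tree: take the shortest (then alphabetical) example prefix whose next move is undefined and point that move at state 0, else 1, else 2, ...; a target is out if some Accept/Reject pair would then sit in one state with the same input left (inseparable). If every existing state is out, open a new one.
a: 0a undefined. 0a->0: ok.
b: 0b undefined. 0b->0: ok.
c: 0c undefined. 0c->0: no, caabab/bbbacb meet in 0. Open state 1: 0c->1.
ca: 1a undefined. 1a->0: ok.
cb: 1b undefined. 1b->0: no, caabab/bbbacb meet in 0. 1b->1: no, caaacac/bbbacb meet in 1. Open state 2: 1b->2.
cba: 2a undefined. 2a->0: ok.
cbb: 2b undefined. 2b->0: ok.
bbcc: 1c undefined. 1c->0: ok.
bbcbc: 2c undefined. 2c->0: no, caabab/bbcbc meet in 0. 2c->1: no, caaacac/bbcbc meet in 1. 2c->2: ok.
All examples now run through 3 states with every (state, symbol) defined. Accept strings end in {0,1}, Reject strings end in {2}; accept={0,1}.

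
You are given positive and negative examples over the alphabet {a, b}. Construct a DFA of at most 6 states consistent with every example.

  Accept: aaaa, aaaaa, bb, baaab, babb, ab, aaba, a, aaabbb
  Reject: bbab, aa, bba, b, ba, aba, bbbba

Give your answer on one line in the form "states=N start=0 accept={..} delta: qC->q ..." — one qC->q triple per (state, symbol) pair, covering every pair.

states=6 start=0 accept={1,4,5} delta: 0a->1 0b->2 1a->3 1b->1 2a->0 2b->4 3a->5 3b->5 4a->0 4b->0 5a->5 5b->0

Grow the machine one transition at a time. Run the examples from 0; the earliest place one falls off (shortest prefix, ties alphabetical) gets sent to the lowest-numbered state that keeps every Accept/Reject pair distinguishable — a pair clashes when both reach the same state with identical unread suffix — and to a fresh state only if none does.
a: 0a undefined. 0a->0: no, aaaa/aa meet in 0. Open state 1: 0a->1.
b: 0b undefined. 0b->0: no, bb/b meet in 0. 0b->1: no, a/b meet in 1. Open state 2: 0b->2.
aa: 1a undefined. 1a->0: no, aaaa/aa meet in 0. 1a->1: no, aaaa/aa meet in 1. 1a->2: no, aaba/bba meet in 2 with "ba" left. Open state 3: 1a->3.
ab: 1b undefined. 1b->0: no, a/aba meet in 1. 1b->1: ok.
ba: 2a undefined. 2a->0: ok.
bb: 2b undefined. 2b->0: no, bb/ba meet in 0. 2b->1: no, baaab/bbab meet in 3 with "b" left. 2b->2: no, bb/bbab meet in 2. 2b->3: no, bb/aa meet in 3. Open state 4: 2b->4.
aaa: 3a undefined. 3a->0: no, aaaaa/aa meet in 3. 3a->1: no, aaaa/aa meet in 3. 3a->2: no, aaaa/ba meet in 0. 3a->3: no, aaaa/aa meet in 3. 3a->4: no, aaaa/bba meet in 4 with "a" left. Open state 5: 3a->5.
aab: 3b undefined. 3b->0: no, baaab/ba meet in 0. 3b->1: no, aaba/aa meet in 3. 3b->2: no, baaab/b meet in 2. 3b->3: no, baaab/aa meet in 3. 3b->4: no, aaba/bba meet in 4 with "a" left. 3b->5: ok.
bba: 4a undefined. 4a->0: ok.
bbb: 4b undefined. 4b->0: ok.
aaaa: 5a undefined. 5a->0: no, aaaa/bba meet in 0. 5a->1: no, aaaaa/aa meet in 3. 5a->2: no, aaaa/bbab meet in 2. 5a->3: no, aaaa/aa meet in 3. 5a->4: no, aaaaa/bba meet in 0. 5a->5: ok.
aaab: 5b undefined. 5b->0: ok.
All examples now run through 6 states with every (state, symbol) defined. Accept strings end in {1,4,5}, Reject strings end in {0,2,3}; accept={1,4,5}.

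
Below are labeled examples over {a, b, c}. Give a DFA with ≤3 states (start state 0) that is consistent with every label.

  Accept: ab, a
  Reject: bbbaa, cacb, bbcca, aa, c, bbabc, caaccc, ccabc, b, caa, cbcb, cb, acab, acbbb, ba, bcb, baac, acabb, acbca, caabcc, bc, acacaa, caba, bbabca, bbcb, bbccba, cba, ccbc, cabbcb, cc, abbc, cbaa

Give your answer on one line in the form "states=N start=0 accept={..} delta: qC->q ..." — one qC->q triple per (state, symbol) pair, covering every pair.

states=3 start=0 accept={1} delta: 0a->1 0b->2 0c->0 1a->0 1b->1 1c->2 2a->2 2b->2 2c->2

State merging on the prefix tree: take the shortest (then alphabetical) example prefix whose next move is undefined and point that move at state 0, else 1, else 2, ...; a target is out if some Accept/Reject pair would then sit in one state with the same input left (inseparable). If every existing state is out, open a new one.
a: 0a undefined. 0a->0: no, ab/b meet in 0 with "b" left. Open state 1: 0a->1.
b: 0b undefined. 0b->0: no, a/ba meet in 1. 0b->1: no, a/b meet in 1. Open state 2: 0b->2.
c: 0c undefined. 0c->0: ok.
aa: 1a undefined. 1a->0: ok.
ab: 1b undefined. 1b->0: no, ab/aa meet in 0. 1b->1: ok.
ac: 1c undefined. 1c->0: no, ab/acab meet in 1. 1c->1: no, ab/cacb meet in 1. 1c->2: ok.
ba: 2a undefined. 2a->0: no, ab/cbaa meet in 1. 2a->1: no, ab/acab meet in 1. 2a->2: ok.
bb: 2b undefined. 2b->0: no, ab/bbcca meet in 1. 2b->1: no, ab/bbbaa meet in 1. 2b->2: ok.
bc: 2c undefined. 2c->0: no, ab/bbcca meet in 1. 2c->1: no, ab/bbabc meet in 1. 2c->2: ok.
All examples now run through 3 states with every (state, symbol) defined. Accept strings end in {1}, Reject strings end in {0,2}; accept={1}.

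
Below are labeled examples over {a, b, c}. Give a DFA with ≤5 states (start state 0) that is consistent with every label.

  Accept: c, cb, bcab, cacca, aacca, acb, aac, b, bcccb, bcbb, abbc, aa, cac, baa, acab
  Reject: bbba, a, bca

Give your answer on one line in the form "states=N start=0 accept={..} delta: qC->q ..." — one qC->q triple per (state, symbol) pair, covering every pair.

Fold the examples into a partial DFA from state 0: repeatedly fix the first undefined (state, symbol) met by the shortest-then-alphabetical prefix, trying targets in increasing order and rejecting any under which an Accept and a Reject string meet in one state with the same remainder; add a state when all current targets are rejected. Accepting states are where Accept strings end.
a: 0a undefined. 0a->0: no, aa/a meet in 0. Open state 1: 0a->1.
b: 0b undefined. 0b->0: ok.
c: 0c undefined. 0c->0: ok.
aa: 1a undefined. 1a->0: no, aacca/bbba meet in 1. 1a->1: no, aa/bbba meet in 1. Open state 2: 1a->2.
ab: 1b undefined. 1b->0: ok.
ac: 1c undefined. 1c->0: no, cacca/bbba meet in 1. 1c->1: no, cac/bbba meet in 1. 1c->2: ok.
aac: 2c undefined. 2c->0: no, cacca/bbba meet in 1. 2c->1: no, aac/bbba meet in 1. 2c->2: ok.
aca: 2a undefined. 2a->0: ok.
acb: 2b undefined. 2b->0: ok.
All examples now run through 3 states with every (state, symbol) defined. Accept strings end in {0,2}, Reject strings end in {1}; accept={0,2}.

states=3 start=0 accept={0,2} delta: 0a->1 0b->0 0c->0 1a->2 1b->0 1c->2 2a->0 2b->0 2c->2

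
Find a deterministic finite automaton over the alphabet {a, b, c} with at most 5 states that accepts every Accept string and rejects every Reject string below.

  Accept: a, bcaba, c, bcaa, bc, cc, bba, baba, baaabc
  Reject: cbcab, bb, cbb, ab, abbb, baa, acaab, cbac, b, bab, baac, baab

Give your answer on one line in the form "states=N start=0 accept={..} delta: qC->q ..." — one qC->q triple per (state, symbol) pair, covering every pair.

states=4 start=0 accept={0,2} delta: 0a->0 0b->1 0c->0 1a->2 1b->1 1c->0 2a->3 2b->1 2c->1 3a->0 3b->1 3c->1

Grow the machine one transition at a time. Run the examples from 0; the earliest place one falls off (shortest prefix, ties alphabetical) gets sent to the lowest-numbered state that keeps every Accept/Reject pair distinguishable — a pair clashes when both reach the same state with identical unread suffix — and to a fresh state only if none does.
a: 0a undefined. 0a->0: ok.
b: 0b undefined. 0b->0: no, a/bb meet in 0. Open state 1: 0b->1.
c: 0c undefined. 0c->0: ok.
ba: 1a undefined. 1a->0: no, a/baa meet in 0. 1a->1: no, bc/cbac meet in 1 with "c" left. Open state 2: 1a->2.
bb: 1b undefined. 1b->0: no, a/bb meet in 0. 1b->1: ok.
bc: 1c undefined. 1c->0: ok.
baa: 2a undefined. 2a->0: no, a/baa meet in 0. 2a->1: no, a/baac meet in 0. 2a->2: no, bcaba/baa meet in 2. Open state 3: 2a->3.
bab: 2b undefined. 2b->0: no, a/bab meet in 0. 2b->1: ok.
baaa: 3a undefined. 3a->0: ok.
baab: 3b undefined. 3b->0: no, a/baab meet in 0. 3b->1: ok.
baac: 3c undefined. 3c->0: no, a/baac meet in 0. 3c->1: ok.
cbac: 2c undefined. 2c->0: no, a/cbac meet in 0. 2c->1: ok.
All examples now run through 4 states with every (state, symbol) defined. Accept strings end in {0,2}, Reject strings end in {1,3}; accept={0,2}.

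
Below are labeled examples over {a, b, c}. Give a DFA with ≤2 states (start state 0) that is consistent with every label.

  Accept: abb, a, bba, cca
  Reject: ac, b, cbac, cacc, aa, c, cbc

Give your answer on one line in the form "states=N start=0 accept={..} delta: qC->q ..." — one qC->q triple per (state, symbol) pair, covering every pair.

State merging on the prefix tree: take the shortest (then alphabetical) example prefix whose next move is undefined and point that move at state 0, else 1, else 2, ...; a target is out if some Accept/Reject pair would then sit in one state with the same input left (inseparable). If every existing state is out, open a new one.
a: 0a undefined. 0a->0: no, a/aa meet in 0. Open state 1: 0a->1.
b: 0b undefined. 0b->0: ok.
c: 0c undefined. 0c->0: ok.
aa: 1a undefined. 1a->0: ok.
ab: 1b undefined. 1b->0: no, abb/b meet in 0. 1b->1: ok.
ac: 1c undefined. 1c->0: ok.
All examples now run through 2 states with every (state, symbol) defined. Accept strings end in {1}, Reject strings end in {0}; accept={1}.

states=2 start=0 accept={1} delta: 0a->1 0b->0 0c->0 1a->0 1b->1 1c->0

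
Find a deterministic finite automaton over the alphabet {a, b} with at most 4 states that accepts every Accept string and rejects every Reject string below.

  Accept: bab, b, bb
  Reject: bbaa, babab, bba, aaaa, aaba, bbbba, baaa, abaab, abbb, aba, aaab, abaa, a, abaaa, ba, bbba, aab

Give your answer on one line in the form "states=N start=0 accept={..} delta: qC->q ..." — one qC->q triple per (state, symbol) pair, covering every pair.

Grow the machine one transition at a time. Run the examples from 0; the earliest place one falls off (shortest prefix, ties alphabetical) gets sent to the lowest-numbered state that keeps every Accept/Reject pair distinguishable — a pair clashes when both reach the same state with identical unread suffix — and to a fresh state only if none does.
a: 0a undefined. 0a->0: no, b/aaab meet in 0 with "b" left. Open state 1: 0a->1.
b: 0b undefined. 0b->0: ok.
aa: 1a undefined. 1a->0: no, bab/aaab meet in 1 with "b" left. 1a->1: no, bab/aaab meet in 1 with "b" left. Open state 2: 1a->2.
ab: 1b undefined. 1b->0: no, bab/babab meet in 0. 1b->1: no, bab/bba meet in 1. 1b->2: no, bab/bbaa meet in 2. Open state 3: 1b->3.
aaa: 2a undefined. 2a->0: no, b/baaa meet in 0. 2a->1: no, bab/aaab meet in 3. 2a->2: ok.
aab: 2b undefined. 2b->0: no, b/aaab meet in 0. 2b->1: ok.
aba: 3a undefined. 3a->0: no, bab/abaab meet in 3. 3a->1: no, bab/babab meet in 3. 3a->2: ok.
abb: 3b undefined. 3b->0: no, b/abbb meet in 0. 3b->1: no, bab/abbb meet in 3. 3b->2: ok.
All examples now run through 4 states with every (state, symbol) defined. Accept strings end in {0,3}, Reject strings end in {1,2}; accept={0,3}.

states=4 start=0 accept={0,3} delta: 0a->1 0b->0 1a->2 1b->3 2a->2 2b->1 3a->2 3b->2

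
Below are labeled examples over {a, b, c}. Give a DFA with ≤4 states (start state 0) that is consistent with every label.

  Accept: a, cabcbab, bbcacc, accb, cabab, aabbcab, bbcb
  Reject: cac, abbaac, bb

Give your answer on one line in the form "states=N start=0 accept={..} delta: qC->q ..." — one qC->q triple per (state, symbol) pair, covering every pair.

State merging on the prefix tree: take the shortest (then alphabetical) example prefix whose next move is undefined and point that move at state 0, else 1, else 2, ...; a target is out if some Accept/Reject pair would then sit in one state with the same input left (inseparable). If every existing state is out, open a new one.
a: 0a undefined. 0a->0: ok.
b: 0b undefined. 0b->0: no, a/bb meet in 0. Open state 1: 0b->1.
c: 0c undefined. 0c->0: no, a/cac meet in 0. 0c->1: ok.
bb: 1b undefined. 1b->0: no, a/bb meet in 0. 1b->1: ok.
ca: 1a undefined. 1a->0: no, cabab/cac meet in 1. 1a->1: no, cabab/bb meet in 1. Open state 2: 1a->2.
acc: 1c undefined. 1c->0: no, accb/bb meet in 1. 1c->1: no, accb/bb meet in 1. 1c->2: ok.
cab: 2b undefined. 2b->0: no, cabab/bb meet in 1. 2b->1: no, cabcbab/bb meet in 1. 2b->2: ok.
cac: 2c undefined. 2c->0: no, a/cac meet in 0. 2c->1: ok.
bbca: 2a undefined. 2a->0: no, cabab/cac meet in 1. 2a->1: no, cabcbab/abbaac meet in 2. 2a->2: ok.
All examples now run through 3 states with every (state, symbol) defined. Accept strings end in {0,2}, Reject strings end in {1}; accept={0,2}.

states=3 start=0 accept={0,2} delta: 0a->0 0b->1 0c->1 1a->2 1b->1 1c->2 2a->2 2b->2 2c->1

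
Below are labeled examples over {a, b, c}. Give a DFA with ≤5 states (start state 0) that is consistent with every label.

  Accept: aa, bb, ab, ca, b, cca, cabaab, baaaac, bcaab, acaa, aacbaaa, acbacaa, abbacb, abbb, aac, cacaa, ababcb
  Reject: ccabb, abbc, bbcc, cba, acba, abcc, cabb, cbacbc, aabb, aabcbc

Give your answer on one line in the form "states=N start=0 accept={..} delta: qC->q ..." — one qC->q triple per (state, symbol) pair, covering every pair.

Grow the machine one transition at a time. Run the examples from 0; the earliest place one falls off (shortest prefix, ties alphabetical) gets sent to the lowest-numbered state that keeps every Accept/Reject pair distinguishable — a pair clashes when both reach the same state with identical unread suffix — and to a fresh state only if none does.
a: 0a undefined. 0a->0: no, bb/aabb meet in 0 with "bb" left. Open state 1: 0a->1.
b: 0b undefined. 0b->0: ok.
c: 0c undefined. 0c->0: no, bb/bbcc meet in 0. 0c->1: ok.
aa: 1a undefined. 1a->0: no, aa/cabb meet in 0. 1a->1: no, baaaac/bbcc meet in 1 with "c" left. Open state 2: 1a->2.
ab: 1b undefined. 1b->0: ok.
ac: 1c undefined. 1c->0: no, bb/ccabb meet in 0. 1c->1: ok.
aab: 2b undefined. 2b->0: no, bb/ccabb meet in 0. 2b->1: no, bb/ccabb meet in 0. 2b->2: no, aa/ccabb meet in 2. Open state 3: 2b->3.
aac: 2c undefined. 2c->0: ok.
aabb: 3b undefined. 3b->0: no, bb/ccabb meet in 0. 3b->1: ok.
aabc: 3c undefined. 3c->0: ok.
acaa: 2a undefined. 2a->0: no, baaaac/ccabb meet in 1. 2a->1: no, acaa/ccabb meet in 1. 2a->2: ok.
caba: 3a undefined. 3a->0: ok.
All examples now run through 4 states with every (state, symbol) defined. Accept strings end in {0,2,3}, Reject strings end in {1}; accept={0,2,3}.

states=4 start=0 accept={0,2,3} delta: 0a->1 0b->0 0c->1 1a->2 1b->0 1c->1 2a->2 2b->3 2c->0 3a->0 3b->1 3c->0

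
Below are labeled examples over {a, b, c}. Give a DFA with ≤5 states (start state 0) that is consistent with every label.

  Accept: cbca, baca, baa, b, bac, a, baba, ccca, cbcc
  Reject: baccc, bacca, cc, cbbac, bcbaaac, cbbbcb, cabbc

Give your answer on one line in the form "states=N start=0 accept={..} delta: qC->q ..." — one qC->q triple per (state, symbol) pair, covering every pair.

State merging on the prefix tree: take the shortest (then alphabetical) example prefix whose next move is undefined and point that move at state 0, else 1, else 2, ...; a target is out if some Accept/Reject pair would then sit in one state with the same input left (inseparable). If every existing state is out, open a new one.
a: 0a undefined. 0a->0: ok.
b: 0b undefined. 0b->0: ok.
c: 0c undefined. 0c->0: no, cbca/baccc meet in 0. Open state 1: 0c->1.
ca: 1a undefined. 1a->0: no, bac/cabbc meet in 1. 1a->1: ok.
cb: 1b undefined. 1b->0: no, cbca/cbbac meet in 1. 1b->1: no, cbca/bacca meet in 1 with "ca" left. Open state 2: 1b->2.
cc: 1c undefined. 1c->0: no, baca/baccc meet in 1. 1c->1: no, baca/baccc meet in 1. 1c->2: ok.
cbb: 2b undefined. 2b->0: no, baca/cbbac meet in 1. 2b->1: ok.
cbc: 2c undefined. 2c->0: no, cbca/baccc meet in 0. 2c->1: no, cbca/baccc meet in 1. 2c->2: no, cbca/bacca meet in 2 with "a" left. Open state 3: 2c->3.
bcba: 2a undefined. 2a->0: no, baca/bcbaaac meet in 1. 2a->1: no, baca/bacca meet in 1. 2a->2: ok.
cbca: 3a undefined. 3a->0: ok.
cbcc: 3c undefined. 3c->0: ok.
cbbbcb: 3b undefined. 3b->0: no, cbca/cbbbcb meet in 0. 3b->1: no, baca/cbbbcb meet in 1. 3b->2: ok.
All examples now run through 4 states with every (state, symbol) defined. Accept strings end in {0,1}, Reject strings end in {2,3}; accept={0,1}.

states=4 start=0 accept={0,1} delta: 0a->0 0b->0 0c->1 1a->1 1b->2 1c->2 2a->2 2b->1 2c->3 3a->0 3b->2 3c->0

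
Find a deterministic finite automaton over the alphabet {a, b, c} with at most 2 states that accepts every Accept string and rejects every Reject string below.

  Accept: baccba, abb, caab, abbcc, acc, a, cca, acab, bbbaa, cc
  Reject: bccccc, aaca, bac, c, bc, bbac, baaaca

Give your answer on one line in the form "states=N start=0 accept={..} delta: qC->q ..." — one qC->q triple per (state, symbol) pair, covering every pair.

states=2 start=0 accept={0} delta: 0a->0 0b->0 0c->1 1a->1 1b->0 1c->0

Grow the machine one transition at a time. Run the examples from 0; the earliest place one falls off (shortest prefix, ties alphabetical) gets sent to the lowest-numbered state that keeps every Accept/Reject pair distinguishable — a pair clashes when both reach the same state with identical unread suffix — and to a fresh state only if none does.
a: 0a undefined. 0a->0: ok.
b: 0b undefined. 0b->0: ok.
c: 0c undefined. 0c->0: no, baccba/bccccc meet in 0. Open state 1: 0c->1.
ca: 1a undefined. 1a->0: no, abb/aaca meet in 0. 1a->1: ok.
cc: 1c undefined. 1c->0: ok.
acab: 1b undefined. 1b->0: ok.
All examples now run through 2 states with every (state, symbol) defined. Accept strings end in {0}, Reject strings end in {1}; accept={0}.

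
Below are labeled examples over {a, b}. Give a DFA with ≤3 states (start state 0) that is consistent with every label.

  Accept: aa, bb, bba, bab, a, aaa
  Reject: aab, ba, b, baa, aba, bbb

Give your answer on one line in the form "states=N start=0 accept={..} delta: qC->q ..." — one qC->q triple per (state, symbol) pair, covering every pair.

State merging on the prefix tree: take the shortest (then alphabetical) example prefix whose next move is undefined and point that move at state 0, else 1, else 2, ...; a target is out if some Accept/Reject pair would then sit in one state with the same input left (inseparable). If every existing state is out, open a new one.
a: 0a undefined. 0a->0: ok.
b: 0b undefined. 0b->0: no, aa/aab meet in 0. Open state 1: 0b->1.
ba: 1a undefined. 1a->0: no, aa/ba meet in 0. 1a->1: ok.
bb: 1b undefined. 1b->0: ok.
All examples now run through 2 states with every (state, symbol) defined. Accept strings end in {0}, Reject strings end in {1}; accept={0}.

states=2 start=0 accept={0} delta: 0a->0 0b->1 1a->1 1b->0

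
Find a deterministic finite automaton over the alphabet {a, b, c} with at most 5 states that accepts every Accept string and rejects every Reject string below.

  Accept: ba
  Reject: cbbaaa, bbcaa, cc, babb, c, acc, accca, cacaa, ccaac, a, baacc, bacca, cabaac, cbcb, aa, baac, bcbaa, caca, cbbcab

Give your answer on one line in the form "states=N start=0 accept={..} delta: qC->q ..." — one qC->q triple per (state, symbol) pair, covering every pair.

states=3 start=0 accept={1} delta: 0a->0 0b->1 0c->0 1a->1 1b->2 1c->2 2a->2 2b->0 2c->2

Grow the machine one transition at a time. Run the examples from 0; the earliest place one falls off (shortest prefix, ties alphabetical) gets sent to the lowest-numbered state that keeps every Accept/Reject pair distinguishable — a pair clashes when both reach the same state with identical unread suffix — and to a fresh state only if none does.
a: 0a undefined. 0a->0: ok.
b: 0b undefined. 0b->0: no, ba/babb meet in 0. Open state 1: 0b->1.
c: 0c undefined. 0c->0: ok.
ba: 1a undefined. 1a->0: no, ba/cc meet in 0. 1a->1: ok.
bb: 1b undefined. 1b->0: no, ba/babb meet in 1. 1b->1: no, ba/cbbaaa meet in 1. Open state 2: 1b->2.
bc: 1c undefined. 1c->0: no, ba/cbcb meet in 1. 1c->1: no, ba/baacc meet in 1. 1c->2: ok.
bbc: 2c undefined. 2c->0: no, ba/cbbcab meet in 1. 2c->1: no, ba/bbcaa meet in 1. 2c->2: ok.
bcb: 2b undefined. 2b->0: ok.
bbca: 2a undefined. 2a->0: no, ba/cbbcab meet in 1. 2a->1: no, ba/cbbaaa meet in 1. 2a->2: ok.
All examples now run through 3 states with every (state, symbol) defined. Accept strings end in {1}, Reject strings end in {0,2}; accept={1}.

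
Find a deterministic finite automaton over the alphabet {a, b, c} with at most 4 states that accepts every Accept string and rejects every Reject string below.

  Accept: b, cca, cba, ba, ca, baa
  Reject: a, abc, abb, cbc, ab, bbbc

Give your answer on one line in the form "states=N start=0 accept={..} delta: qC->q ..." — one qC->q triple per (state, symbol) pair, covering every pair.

states=3 start=0 accept={0,2} delta: 0a->1 0b->2 0c->1 1a->0 1b->1 1c->1 2a->2 2b->0 2c->1

Grow the machine one transition at a time. Run the examples from 0; the earliest place one falls off (shortest prefix, ties alphabetical) gets sent to the lowest-numbered state that keeps every Accept/Reject pair distinguishable — a pair clashes when both reach the same state with identical unread suffix — and to a fresh state only if none does.
a: 0a undefined. 0a->0: no, b/ab meet in 0 with "b" left. Open state 1: 0a->1.
b: 0b undefined. 0b->0: no, ba/a meet in 1. 0b->1: no, b/a meet in 1. Open state 2: 0b->2.
c: 0c undefined. 0c->0: no, cca/a meet in 1. 0c->1: ok.
ab: 1b undefined. 1b->0: no, b/abb meet in 2. 1b->1: ok.
ba: 2a undefined. 2a->0: no, baa/a meet in 1. 2a->1: no, ba/a meet in 1. 2a->2: ok.
bb: 2b undefined. 2b->0: ok.
ca: 1a undefined. 1a->0: ok.
cc: 1c undefined. 1c->0: no, cca/a meet in 1. 1c->1: ok.
bbbc: 2c undefined. 2c->0: no, cca/bbbc meet in 0. 2c->1: ok.
All examples now run through 3 states with every (state, symbol) defined. Accept strings end in {0,2}, Reject strings end in {1}; accept={0,2}.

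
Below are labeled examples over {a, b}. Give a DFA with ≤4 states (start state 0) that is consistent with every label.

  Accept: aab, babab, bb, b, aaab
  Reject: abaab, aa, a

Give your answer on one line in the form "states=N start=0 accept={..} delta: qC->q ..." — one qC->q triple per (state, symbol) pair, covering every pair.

Grow the machine one transition at a time. Run the examples from 0; the earliest place one falls off (shortest prefix, ties alphabetical) gets sent to the lowest-numbered state that keeps every Accept/Reject pair distinguishable — a pair clashes when both reach the same state with identical unread suffix — and to a fresh state only if none does.
a: 0a undefined. 0a->0: ok.
b: 0b undefined. 0b->0: no, aab/abaab meet in 0. Open state 1: 0b->1.
ba: 1a undefined. 1a->0: no, aab/abaab meet in 1. 1a->1: no, bb/abaab meet in 1 with "b" left. Open state 2: 1a->2.
bb: 1b undefined. 1b->0: no, bb/aa meet in 0. 1b->1: ok.
bab: 2b undefined. 2b->0: ok.
abaa: 2a undefined. 2a->0: no, aab/abaab meet in 1. 2a->1: no, aab/abaab meet in 1. 2a->2: ok.
All examples now run through 3 states with every (state, symbol) defined. Accept strings end in {1}, Reject strings end in {0}; accept={1}.

states=3 start=0 accept={1} delta: 0a->0 0b->1 1a->2 1b->1 2a->2 2b->0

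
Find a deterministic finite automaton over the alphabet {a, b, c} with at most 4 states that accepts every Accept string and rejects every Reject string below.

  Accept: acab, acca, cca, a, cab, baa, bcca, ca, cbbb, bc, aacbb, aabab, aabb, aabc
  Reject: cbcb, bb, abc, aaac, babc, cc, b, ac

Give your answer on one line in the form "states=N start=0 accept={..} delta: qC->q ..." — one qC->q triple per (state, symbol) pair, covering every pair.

states=3 start=0 accept={1,2} delta: 0a->1 0b->0 0c->1 1a->2 1b->1 1c->0 2a->1 2b->2 2c->1

Grow the machine one transition at a time. Run the examples from 0; the earliest place one falls off (shortest prefix, ties alphabetical) gets sent to the lowest-numbered state that keeps every Accept/Reject pair distinguishable — a pair clashes when both reach the same state with identical unread suffix — and to a fresh state only if none does.
a: 0a undefined. 0a->0: no, bc/abc meet in 0 with "bc" left. Open state 1: 0a->1.
b: 0b undefined. 0b->0: ok.
c: 0c undefined. 0c->0: no, cbbb/cbcb meet in 0. 0c->1: ok.
aa: 1a undefined. 1a->0: no, cab/bb meet in 0. 1a->1: no, aabc/abc meet in 1 with "bc" left. Open state 2: 1a->2.
ab: 1b undefined. 1b->0: no, a/abc meet in 1. 1b->1: ok.
ac: 1c undefined. 1c->0: ok.
aaa: 2a undefined. 2a->0: no, acab/aaac meet in 1. 2a->1: ok.
aab: 2b undefined. 2b->0: no, cab/cbcb meet in 0. 2b->1: no, aabc/cbcb meet in 0. 2b->2: ok.
aac: 2c undefined. 2c->0: no, aacbb/cbcb meet in 0. 2c->1: ok.
All examples now run through 3 states with every (state, symbol) defined. Accept strings end in {1,2}, Reject strings end in {0}; accept={1,2}.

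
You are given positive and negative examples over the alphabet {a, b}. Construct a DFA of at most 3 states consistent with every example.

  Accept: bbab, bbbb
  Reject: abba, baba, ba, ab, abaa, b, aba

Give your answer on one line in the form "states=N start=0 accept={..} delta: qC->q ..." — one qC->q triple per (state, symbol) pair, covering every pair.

State merging on the prefix tree: take the shortest (then alphabetical) example prefix whose next move is undefined and point that move at state 0, else 1, else 2, ...; a target is out if some Accept/Reject pair would then sit in one state with the same input left (inseparable). If every existing state is out, open a new one.
a: 0a undefined. 0a->0: ok.
b: 0b undefined. 0b->0: no, bbab/abba meet in 0. Open state 1: 0b->1.
ba: 1a undefined. 1a->0: ok.
bb: 1b undefined. 1b->0: no, bbab/ab meet in 1. 1b->1: no, bbab/ab meet in 1. Open state 2: 1b->2.
bba: 2a undefined. 2a->0: no, bbab/ab meet in 1. 2a->1: ok.
bbb: 2b undefined. 2b->0: no, bbbb/abba meet in 1. 2b->1: ok.
All examples now run through 3 states with every (state, symbol) defined. Accept strings end in {2}, Reject strings end in {0,1}; accept={2}.

states=3 start=0 accept={2} delta: 0a->0 0b->1 1a->0 1b->2 2a->1 2b->1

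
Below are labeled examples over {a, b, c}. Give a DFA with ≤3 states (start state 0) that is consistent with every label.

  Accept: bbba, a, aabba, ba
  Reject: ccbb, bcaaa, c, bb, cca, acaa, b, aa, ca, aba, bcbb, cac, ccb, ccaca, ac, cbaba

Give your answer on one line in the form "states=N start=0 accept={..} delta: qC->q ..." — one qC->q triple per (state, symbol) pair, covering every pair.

State merging on the prefix tree: take the shortest (then alphabetical) example prefix whose next move is undefined and point that move at state 0, else 1, else 2, ...; a target is out if some Accept/Reject pair would then sit in one state with the same input left (inseparable). If every existing state is out, open a new one.
a: 0a undefined. 0a->0: no, a/aa meet in 0. Open state 1: 0a->1.
b: 0b undefined. 0b->0: ok.
c: 0c undefined. 0c->0: no, bbba/cca meet in 1. 0c->1: no, bbba/c meet in 1. Open state 2: 0c->2.
aa: 1a undefined. 1a->0: ok.
ab: 1b undefined. 1b->0: no, bbba/aba meet in 1. 1b->1: ok.
ac: 1c undefined. 1c->0: ok.
ca: 2a undefined. 2a->0: ok.
cb: 2b undefined. 2b->0: ok.
cc: 2c undefined. 2c->0: no, bbba/cca meet in 1. 2c->1: no, bbba/ccbb meet in 1. 2c->2: ok.
All examples now run through 3 states with every (state, symbol) defined. Accept strings end in {1}, Reject strings end in {0,2}; accept={1}.

states=3 start=0 accept={1} delta: 0a->1 0b->0 0c->2 1a->0 1b->1 1c->0 2a->0 2b->0 2c->2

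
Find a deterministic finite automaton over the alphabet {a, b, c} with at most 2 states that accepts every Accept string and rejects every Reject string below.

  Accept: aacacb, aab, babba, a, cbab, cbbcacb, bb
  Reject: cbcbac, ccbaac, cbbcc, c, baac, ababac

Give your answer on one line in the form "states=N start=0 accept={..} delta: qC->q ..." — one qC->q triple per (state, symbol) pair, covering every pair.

State merging on the prefix tree: take the shortest (then alphabetical) example prefix whose next move is undefined and point that move at state 0, else 1, else 2, ...; a target is out if some Accept/Reject pair would then sit in one state with the same input left (inseparable). If every existing state is out, open a new one.
a: 0a undefined. 0a->0: ok.
b: 0b undefined. 0b->0: ok.
c: 0c undefined. 0c->0: no, aacacb/cbcbac meet in 0. Open state 1: 0c->1.
cb: 1b undefined. 1b->0: ok.
cc: 1c undefined. 1c->0: no, aab/cbbcc meet in 0. 1c->1: ok.
aaca: 1a undefined. 1a->0: ok.
All examples now run through 2 states with every (state, symbol) defined. Accept strings end in {0}, Reject strings end in {1}; accept={0}.

states=2 start=0 accept={0} delta: 0a->0 0b->0 0c->1 1a->0 1b->0 1c->1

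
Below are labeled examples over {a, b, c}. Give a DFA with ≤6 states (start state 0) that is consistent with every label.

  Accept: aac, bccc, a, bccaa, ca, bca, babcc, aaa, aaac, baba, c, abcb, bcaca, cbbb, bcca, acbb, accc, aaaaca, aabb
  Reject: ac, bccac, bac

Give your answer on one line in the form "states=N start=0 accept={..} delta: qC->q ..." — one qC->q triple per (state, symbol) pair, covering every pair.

states=4 start=0 accept={0,1,2} delta: 0a->1 0b->0 0c->0 1a->2 1b->0 1c->3 2a->0 2b->0 2c->0 3a->0 3b->0 3c->0

State merging on the prefix tree: take the shortest (then alphabetical) example prefix whose next move is undefined and point that move at state 0, else 1, else 2, ...; a target is out if some Accept/Reject pair would then sit in one state with the same input left (inseparable). If every existing state is out, open a new one.
a: 0a undefined. 0a->0: no, aac/ac meet in 0 with "c" left. Open state 1: 0a->1.
b: 0b undefined. 0b->0: ok.
c: 0c undefined. 0c->0: ok.
aa: 1a undefined. 1a->0: no, aaac/ac meet in 1 with "c" left. 1a->1: no, aac/ac meet in 1 with "c" left. Open state 2: 1a->2.
ab: 1b undefined. 1b->0: ok.
ac: 1c undefined. 1c->0: no, bccc/ac meet in 0. 1c->1: no, a/ac meet in 1. 1c->2: no, bccaa/ac meet in 2. Open state 3: 1c->3.
aaa: 2a undefined. 2a->0: ok.
aab: 2b undefined. 2b->0: ok.
aac: 2c undefined. 2c->0: ok.
acb: 3b undefined. 3b->0: ok.
acc: 3c undefined. 3c->0: ok.
bcaca: 3a undefined. 3a->0: ok.
All examples now run through 4 states with every (state, symbol) defined. Accept strings end in {0,1,2}, Reject strings end in {3}; accept={0,1,2}.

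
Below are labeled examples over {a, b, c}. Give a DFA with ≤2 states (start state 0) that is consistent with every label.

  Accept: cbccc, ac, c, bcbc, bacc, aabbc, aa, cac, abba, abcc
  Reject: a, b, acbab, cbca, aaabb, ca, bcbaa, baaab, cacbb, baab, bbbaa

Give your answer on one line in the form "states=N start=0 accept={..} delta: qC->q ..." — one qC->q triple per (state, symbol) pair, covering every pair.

State merging on the prefix tree: take the shortest (then alphabetical) example prefix whose next move is undefined and point that move at state 0, else 1, else 2, ...; a target is out if some Accept/Reject pair would then sit in one state with the same input left (inseparable). If every existing state is out, open a new one.
a: 0a undefined. 0a->0: no, aa/a meet in 0. Open state 1: 0a->1.
b: 0b undefined. 0b->0: no, aa/bbbaa meet in 1 with "a" left. 0b->1: ok.
c: 0c undefined. 0c->0: ok.
aa: 1a undefined. 1a->0: ok.
ab: 1b undefined. 1b->0: no, c/baab meet in 0. 1b->1: ok.
ac: 1c undefined. 1c->0: ok.
All examples now run through 2 states with every (state, symbol) defined. Accept strings end in {0}, Reject strings end in {1}; accept={0}.

states=2 start=0 accept={0} delta: 0a->1 0b->1 0c->0 1a->0 1b->1 1c->0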